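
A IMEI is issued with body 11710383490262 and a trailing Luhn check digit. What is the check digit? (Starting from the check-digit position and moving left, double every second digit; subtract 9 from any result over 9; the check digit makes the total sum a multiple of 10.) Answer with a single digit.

1

Partial digits right→left: 2 6 2 0 9 4 3 8 3 0 1 7 1 1
Double every second digit counting from the check-digit position (so the 1st, 3rd, 5th, ... of the partial from the right).
  doubled (with −9 where >9): 4 4 9 6 6 2 2 → sum 33
  kept as-is: 6 0 4 8 0 7 1 → sum 26
Total = 33 + 26 = 59.
Check digit = (10 − (59 mod 10)) mod 10 = 1.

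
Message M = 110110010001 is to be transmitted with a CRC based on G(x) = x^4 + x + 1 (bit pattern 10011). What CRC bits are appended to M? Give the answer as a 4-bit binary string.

1111

Append 4 zeros: 1101100100010000. Divide by 10011 (XOR where the leading bit is 1):
  pos 0: 11011 XOR 10011 = 01000
  pos 1: 10000 XOR 10011 = 00011
  pos 4: 11010 XOR 10011 = 01001
  pos 5: 10010 XOR 10011 = 00001
  pos 9: 10100 XOR 10011 = 00111
  pos 11: 11100 XOR 10011 = 01111
Remainder (last 4 bits) = 1111. This is the CRC / FCS.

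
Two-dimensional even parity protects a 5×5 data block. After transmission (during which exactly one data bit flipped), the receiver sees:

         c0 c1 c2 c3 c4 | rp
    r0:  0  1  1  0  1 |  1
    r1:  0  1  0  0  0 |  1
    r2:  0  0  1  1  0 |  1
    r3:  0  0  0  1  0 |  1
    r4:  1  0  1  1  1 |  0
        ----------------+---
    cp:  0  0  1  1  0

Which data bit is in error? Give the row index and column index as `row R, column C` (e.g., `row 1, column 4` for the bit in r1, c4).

row 2, column 0

Recompute each row's even parity and compare to rp:
  r0: data parity 1, sent rp 1 → ok
  r1: data parity 1, sent rp 1 → ok
  r2: data parity 0, sent rp 1 → mismatch
  r3: data parity 1, sent rp 1 → ok
  r4: data parity 0, sent rp 0 → ok
Recompute each column's even parity and compare to cp:
  c0: data parity 1, sent cp 0 → mismatch
  c1: data parity 0, sent cp 0 → ok
  c2: data parity 1, sent cp 1 → ok
  c3: data parity 1, sent cp 1 → ok
  c4: data parity 0, sent cp 0 → ok
Exactly one row (r2) and one column (c0) fail → the flipped bit is at their intersection.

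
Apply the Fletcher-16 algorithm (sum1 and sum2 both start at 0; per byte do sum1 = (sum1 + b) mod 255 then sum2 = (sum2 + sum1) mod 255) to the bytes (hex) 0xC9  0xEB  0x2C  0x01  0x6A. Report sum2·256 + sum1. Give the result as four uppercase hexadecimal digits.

Running sums (mod 255):
  after byte 0 (0xC9): sum1=201, sum2=201
  after byte 1 (0xEB): sum1=181, sum2=127
  after byte 2 (0x2C): sum1=225, sum2=97
  after byte 3 (0x01): sum1=226, sum2=68
  after byte 4 (0x6A): sum1=77, sum2=145
Checksum = sum2·256 + sum1 = 145·256 + 77 = 37197 = 0x914D.

914D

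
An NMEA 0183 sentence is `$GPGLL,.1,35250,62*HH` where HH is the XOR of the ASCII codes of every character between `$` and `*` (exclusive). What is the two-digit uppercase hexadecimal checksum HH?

XOR the ASCII codes of the payload characters:
  'G' = 0x47 → acc = 0x47
  'P' = 0x50 → acc = 0x17
  'G' = 0x47 → acc = 0x50
  'L' = 0x4C → acc = 0x1C
  'L' = 0x4C → acc = 0x50
  ',' = 0x2C → acc = 0x7C
  '.' = 0x2E → acc = 0x52
  '1' = 0x31 → acc = 0x63
  ',' = 0x2C → acc = 0x4F
  '3' = 0x33 → acc = 0x7C
  '5' = 0x35 → acc = 0x49
  '2' = 0x32 → acc = 0x7B
  '5' = 0x35 → acc = 0x4E
  '0' = 0x30 → acc = 0x7E
  ',' = 0x2C → acc = 0x52
  '6' = 0x36 → acc = 0x64
  '2' = 0x32 → acc = 0x56
Checksum = 0x56.

56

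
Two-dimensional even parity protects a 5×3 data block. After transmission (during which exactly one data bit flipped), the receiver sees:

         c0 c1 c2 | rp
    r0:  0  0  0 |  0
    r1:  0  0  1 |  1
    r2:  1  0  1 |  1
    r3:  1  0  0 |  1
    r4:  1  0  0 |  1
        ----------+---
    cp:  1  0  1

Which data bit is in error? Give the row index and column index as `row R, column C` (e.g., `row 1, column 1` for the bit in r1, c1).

row 2, column 2

Recompute each row's even parity and compare to rp:
  r0: data parity 0, sent rp 0 → ok
  r1: data parity 1, sent rp 1 → ok
  r2: data parity 0, sent rp 1 → mismatch
  r3: data parity 1, sent rp 1 → ok
  r4: data parity 1, sent rp 1 → ok
Recompute each column's even parity and compare to cp:
  c0: data parity 1, sent cp 1 → ok
  c1: data parity 0, sent cp 0 → ok
  c2: data parity 0, sent cp 1 → mismatch
Exactly one row (r2) and one column (c2) fail → the flipped bit is at their intersection.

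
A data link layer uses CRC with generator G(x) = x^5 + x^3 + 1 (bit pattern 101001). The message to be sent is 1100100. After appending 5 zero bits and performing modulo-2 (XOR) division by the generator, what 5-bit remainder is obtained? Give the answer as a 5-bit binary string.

Append 5 zeros: 110010000000. Divide by 101001 (XOR where the leading bit is 1):
  pos 0: 110010 XOR 101001 = 011011
  pos 1: 110110 XOR 101001 = 011111
  pos 2: 111110 XOR 101001 = 010111
  pos 3: 101110 XOR 101001 = 000111
  pos 6: 111000 XOR 101001 = 010001
Remainder (last 5 bits) = 10001. This is the CRC / FCS.

10001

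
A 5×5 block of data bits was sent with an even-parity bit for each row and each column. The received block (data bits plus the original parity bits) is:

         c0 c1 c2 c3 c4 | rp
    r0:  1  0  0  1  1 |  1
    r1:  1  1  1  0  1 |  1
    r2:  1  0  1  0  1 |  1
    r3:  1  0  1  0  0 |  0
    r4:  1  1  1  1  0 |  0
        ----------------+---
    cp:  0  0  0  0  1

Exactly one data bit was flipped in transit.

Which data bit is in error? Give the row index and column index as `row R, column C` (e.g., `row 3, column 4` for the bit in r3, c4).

row 1, column 0

Recompute each row's even parity and compare to rp:
  r0: data parity 1, sent rp 1 → ok
  r1: data parity 0, sent rp 1 → mismatch
  r2: data parity 1, sent rp 1 → ok
  r3: data parity 0, sent rp 0 → ok
  r4: data parity 0, sent rp 0 → ok
Recompute each column's even parity and compare to cp:
  c0: data parity 1, sent cp 0 → mismatch
  c1: data parity 0, sent cp 0 → ok
  c2: data parity 0, sent cp 0 → ok
  c3: data parity 0, sent cp 0 → ok
  c4: data parity 1, sent cp 1 → ok
Exactly one row (r1) and one column (c0) fail → the flipped bit is at their intersection.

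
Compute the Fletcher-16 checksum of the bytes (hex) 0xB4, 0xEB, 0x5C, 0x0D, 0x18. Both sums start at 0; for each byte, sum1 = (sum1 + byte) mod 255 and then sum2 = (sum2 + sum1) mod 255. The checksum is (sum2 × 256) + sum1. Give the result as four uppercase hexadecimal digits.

Running sums (mod 255):
  after byte 0 (0xB4): sum1=180, sum2=180
  after byte 1 (0xEB): sum1=160, sum2=85
  after byte 2 (0x5C): sum1=252, sum2=82
  after byte 3 (0x0D): sum1=10, sum2=92
  after byte 4 (0x18): sum1=34, sum2=126
Checksum = sum2·256 + sum1 = 126·256 + 34 = 32290 = 0x7E22.

7E22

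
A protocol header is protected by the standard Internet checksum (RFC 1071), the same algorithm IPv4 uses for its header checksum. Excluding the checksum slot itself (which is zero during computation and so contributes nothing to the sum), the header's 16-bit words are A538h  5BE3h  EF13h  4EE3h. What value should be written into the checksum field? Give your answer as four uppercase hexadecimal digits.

One's-complement addition (fold any carry out of bit 15 back into bit 0):
  0xA538 + 0x5BE3 = 0x1011B → wrap carry → 0x011C
  0x011C + 0xEF13 = 0x0F02F
  0xF02F + 0x4EE3 = 0x13F12 → wrap carry → 0x3F13
One's-complement sum = 0x3F13.
Checksum = ~0x3F13 & 0xFFFF = 0xC0EC.

C0EC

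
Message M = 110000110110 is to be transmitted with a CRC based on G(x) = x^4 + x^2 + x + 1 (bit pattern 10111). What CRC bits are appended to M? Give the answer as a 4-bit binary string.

0000

Append 4 zeros: 1100001101100000. Divide by 10111 (XOR where the leading bit is 1):
  pos 0: 11000 XOR 10111 = 01111
  pos 1: 11110 XOR 10111 = 01001
  pos 2: 10011 XOR 10111 = 00100
  pos 4: 10010 XOR 10111 = 00101
  pos 6: 10111 XOR 10111 = 00000
Remainder (last 4 bits) = 0000. This is the CRC / FCS.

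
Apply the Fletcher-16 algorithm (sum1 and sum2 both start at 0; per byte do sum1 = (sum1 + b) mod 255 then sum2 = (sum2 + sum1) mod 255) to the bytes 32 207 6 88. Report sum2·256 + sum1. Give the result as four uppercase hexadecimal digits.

Running sums (mod 255):
  after byte 0 (32): sum1=32, sum2=32
  after byte 1 (207): sum1=239, sum2=16
  after byte 2 (6): sum1=245, sum2=6
  after byte 3 (88): sum1=78, sum2=84
Checksum = sum2·256 + sum1 = 84·256 + 78 = 21582 = 0x544E.

544E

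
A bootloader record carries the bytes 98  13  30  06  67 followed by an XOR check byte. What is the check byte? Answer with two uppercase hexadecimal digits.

XOR the bytes together:
  start with 0x98
  0x98 ⊕ 0x13 = 0x8B
  0x8B ⊕ 0x30 = 0xBB
  0xBB ⊕ 0x06 = 0xBD
  0xBD ⊕ 0x67 = 0xDA

DA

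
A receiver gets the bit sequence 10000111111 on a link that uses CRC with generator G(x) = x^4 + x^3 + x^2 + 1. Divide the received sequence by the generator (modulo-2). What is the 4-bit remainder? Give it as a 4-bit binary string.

Modulo-2 division of 10000111111 by 11101:
  pos 0: 10000 XOR 11101 = 01101
  pos 1: 11011 XOR 11101 = 00110
  pos 3: 11011 XOR 11101 = 00110
  pos 5: 11011 XOR 11101 = 00110
Remainder = 1101 (nonzero — an error is detected).

1101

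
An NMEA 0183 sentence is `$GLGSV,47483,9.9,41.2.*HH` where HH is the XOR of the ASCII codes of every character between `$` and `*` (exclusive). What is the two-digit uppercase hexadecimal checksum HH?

40

XOR the ASCII codes of the payload characters:
  'G' = 0x47 → acc = 0x47
  'L' = 0x4C → acc = 0x0B
  'G' = 0x47 → acc = 0x4C
  'S' = 0x53 → acc = 0x1F
  'V' = 0x56 → acc = 0x49
  ',' = 0x2C → acc = 0x65
  '4' = 0x34 → acc = 0x51
  '7' = 0x37 → acc = 0x66
  '4' = 0x34 → acc = 0x52
  '8' = 0x38 → acc = 0x6A
  '3' = 0x33 → acc = 0x59
  ',' = 0x2C → acc = 0x75
  '9' = 0x39 → acc = 0x4C
  '.' = 0x2E → acc = 0x62
  '9' = 0x39 → acc = 0x5B
  ',' = 0x2C → acc = 0x77
  '4' = 0x34 → acc = 0x43
  '1' = 0x31 → acc = 0x72
  '.' = 0x2E → acc = 0x5C
  '2' = 0x32 → acc = 0x6E
  '.' = 0x2E → acc = 0x40
Checksum = 0x40.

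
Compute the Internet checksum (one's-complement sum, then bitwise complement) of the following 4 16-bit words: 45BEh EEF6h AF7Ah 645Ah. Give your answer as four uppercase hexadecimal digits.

B775

One's-complement addition (fold any carry out of bit 15 back into bit 0):
  0x45BE + 0xEEF6 = 0x134B4 → wrap carry → 0x34B5
  0x34B5 + 0xAF7A = 0x0E42F
  0xE42F + 0x645A = 0x14889 → wrap carry → 0x488A
One's-complement sum = 0x488A.
Checksum = ~0x488A & 0xFFFF = 0xB775.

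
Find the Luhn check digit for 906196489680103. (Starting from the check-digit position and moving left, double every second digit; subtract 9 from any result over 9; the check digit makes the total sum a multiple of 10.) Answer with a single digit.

6

Partial digits right→left: 3 0 1 0 8 6 9 8 4 6 9 1 6 0 9
Double every second digit counting from the check-digit position (so the 1st, 3rd, 5th, ... of the partial from the right).
  doubled (with −9 where >9): 6 2 7 9 8 9 3 9 → sum 53
  kept as-is: 0 0 6 8 6 1 0 → sum 21
Total = 53 + 21 = 74.
Check digit = (10 − (74 mod 10)) mod 10 = 6.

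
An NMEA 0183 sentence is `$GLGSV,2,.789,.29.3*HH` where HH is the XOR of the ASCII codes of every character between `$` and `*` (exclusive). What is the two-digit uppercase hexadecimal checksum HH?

XOR the ASCII codes of the payload characters:
  'G' = 0x47 → acc = 0x47
  'L' = 0x4C → acc = 0x0B
  'G' = 0x47 → acc = 0x4C
  'S' = 0x53 → acc = 0x1F
  'V' = 0x56 → acc = 0x49
  ',' = 0x2C → acc = 0x65
  '2' = 0x32 → acc = 0x57
  ',' = 0x2C → acc = 0x7B
  '.' = 0x2E → acc = 0x55
  '7' = 0x37 → acc = 0x62
  '8' = 0x38 → acc = 0x5A
  '9' = 0x39 → acc = 0x63
  ',' = 0x2C → acc = 0x4F
  '.' = 0x2E → acc = 0x61
  '2' = 0x32 → acc = 0x53
  '9' = 0x39 → acc = 0x6A
  '.' = 0x2E → acc = 0x44
  '3' = 0x33 → acc = 0x77
Checksum = 0x77.

77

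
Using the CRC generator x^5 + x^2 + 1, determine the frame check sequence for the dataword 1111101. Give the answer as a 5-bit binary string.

Append 5 zeros: 111110100000. Divide by 100101 (XOR where the leading bit is 1):
  pos 0: 111110 XOR 100101 = 011011
  pos 1: 110111 XOR 100101 = 010010
  pos 2: 100100 XOR 100101 = 000001
Remainder (last 5 bits) = 10000. This is the CRC / FCS.

10000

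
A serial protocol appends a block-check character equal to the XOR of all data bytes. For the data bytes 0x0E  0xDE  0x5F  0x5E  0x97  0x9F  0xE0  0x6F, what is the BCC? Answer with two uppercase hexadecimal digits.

XOR the bytes together:
  start with 0x0E
  0x0E ⊕ 0xDE = 0xD0
  0xD0 ⊕ 0x5F = 0x8F
  0x8F ⊕ 0x5E = 0xD1
  0xD1 ⊕ 0x97 = 0x46
  0x46 ⊕ 0x9F = 0xD9
  0xD9 ⊕ 0xE0 = 0x39
  0x39 ⊕ 0x6F = 0x56

56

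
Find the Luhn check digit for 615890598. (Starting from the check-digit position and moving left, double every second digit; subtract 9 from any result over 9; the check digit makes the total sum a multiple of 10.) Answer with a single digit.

1

Partial digits right→left: 8 9 5 0 9 8 5 1 6
Double every second digit counting from the check-digit position (so the 1st, 3rd, 5th, ... of the partial from the right).
  doubled (with −9 where >9): 7 1 9 1 3 → sum 21
  kept as-is: 9 0 8 1 → sum 18
Total = 21 + 18 = 39.
Check digit = (10 − (39 mod 10)) mod 10 = 1.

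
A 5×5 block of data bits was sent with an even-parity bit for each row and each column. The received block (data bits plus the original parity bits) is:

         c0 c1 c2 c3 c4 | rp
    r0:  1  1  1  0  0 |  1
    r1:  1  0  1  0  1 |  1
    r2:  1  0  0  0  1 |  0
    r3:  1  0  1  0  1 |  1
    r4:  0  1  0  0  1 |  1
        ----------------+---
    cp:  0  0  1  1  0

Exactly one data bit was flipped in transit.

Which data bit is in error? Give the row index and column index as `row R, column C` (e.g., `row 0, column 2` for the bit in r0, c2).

Recompute each row's even parity and compare to rp:
  r0: data parity 1, sent rp 1 → ok
  r1: data parity 1, sent rp 1 → ok
  r2: data parity 0, sent rp 0 → ok
  r3: data parity 1, sent rp 1 → ok
  r4: data parity 0, sent rp 1 → mismatch
Recompute each column's even parity and compare to cp:
  c0: data parity 0, sent cp 0 → ok
  c1: data parity 0, sent cp 0 → ok
  c2: data parity 1, sent cp 1 → ok
  c3: data parity 0, sent cp 1 → mismatch
  c4: data parity 0, sent cp 0 → ok
Exactly one row (r4) and one column (c3) fail → the flipped bit is at their intersection.

row 4, column 3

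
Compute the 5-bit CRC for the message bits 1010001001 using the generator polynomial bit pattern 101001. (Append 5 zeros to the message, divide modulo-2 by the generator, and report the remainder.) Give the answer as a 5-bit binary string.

01110

Append 5 zeros: 101000100100000. Divide by 101001 (XOR where the leading bit is 1):
  pos 0: 101000 XOR 101001 = 000001
  pos 5: 110010 XOR 101001 = 011011
  pos 6: 110110 XOR 101001 = 011111
  pos 7: 111110 XOR 101001 = 010111
  pos 8: 101110 XOR 101001 = 000111
Remainder (last 5 bits) = 01110. This is the CRC / FCS.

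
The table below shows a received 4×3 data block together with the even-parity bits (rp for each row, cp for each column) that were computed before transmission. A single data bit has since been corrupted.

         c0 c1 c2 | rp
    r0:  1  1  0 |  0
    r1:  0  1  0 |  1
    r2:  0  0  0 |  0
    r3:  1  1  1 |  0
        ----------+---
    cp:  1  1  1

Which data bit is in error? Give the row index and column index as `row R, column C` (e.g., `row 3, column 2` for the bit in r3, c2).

Recompute each row's even parity and compare to rp:
  r0: data parity 0, sent rp 0 → ok
  r1: data parity 1, sent rp 1 → ok
  r2: data parity 0, sent rp 0 → ok
  r3: data parity 1, sent rp 0 → mismatch
Recompute each column's even parity and compare to cp:
  c0: data parity 0, sent cp 1 → mismatch
  c1: data parity 1, sent cp 1 → ok
  c2: data parity 1, sent cp 1 → ok
Exactly one row (r3) and one column (c0) fail → the flipped bit is at their intersection.

row 3, column 0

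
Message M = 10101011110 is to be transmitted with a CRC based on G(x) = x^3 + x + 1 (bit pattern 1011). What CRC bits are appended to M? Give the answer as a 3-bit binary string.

010

Append 3 zeros: 10101011110000. Divide by 1011 (XOR where the leading bit is 1):
  pos 0: 1010 XOR 1011 = 0001
  pos 3: 1101 XOR 1011 = 0110
  pos 4: 1101 XOR 1011 = 0110
  pos 5: 1101 XOR 1011 = 0110
  pos 6: 1101 XOR 1011 = 0110
  pos 7: 1100 XOR 1011 = 0111
  pos 8: 1110 XOR 1011 = 0101
  pos 9: 1010 XOR 1011 = 0001
Remainder (last 3 bits) = 010. This is the CRC / FCS.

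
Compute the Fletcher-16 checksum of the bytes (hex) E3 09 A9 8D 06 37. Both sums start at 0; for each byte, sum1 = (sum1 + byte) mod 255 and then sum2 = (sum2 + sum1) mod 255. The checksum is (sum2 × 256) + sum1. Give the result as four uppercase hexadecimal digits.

1761

Running sums (mod 255):
  after byte 0 (E3): sum1=227, sum2=227
  after byte 1 (09): sum1=236, sum2=208
  after byte 2 (A9): sum1=150, sum2=103
  after byte 3 (8D): sum1=36, sum2=139
  after byte 4 (06): sum1=42, sum2=181
  after byte 5 (37): sum1=97, sum2=23
Checksum = sum2·256 + sum1 = 23·256 + 97 = 5985 = 0x1761.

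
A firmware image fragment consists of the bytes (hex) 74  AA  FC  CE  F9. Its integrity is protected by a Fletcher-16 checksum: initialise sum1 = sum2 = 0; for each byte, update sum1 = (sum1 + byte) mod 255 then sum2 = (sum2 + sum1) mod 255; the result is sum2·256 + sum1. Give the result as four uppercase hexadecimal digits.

Running sums (mod 255):
  after byte 0 (74): sum1=116, sum2=116
  after byte 1 (AA): sum1=31, sum2=147
  after byte 2 (FC): sum1=28, sum2=175
  after byte 3 (CE): sum1=234, sum2=154
  after byte 4 (F9): sum1=228, sum2=127
Checksum = sum2·256 + sum1 = 127·256 + 228 = 32740 = 0x7FE4.

7FE4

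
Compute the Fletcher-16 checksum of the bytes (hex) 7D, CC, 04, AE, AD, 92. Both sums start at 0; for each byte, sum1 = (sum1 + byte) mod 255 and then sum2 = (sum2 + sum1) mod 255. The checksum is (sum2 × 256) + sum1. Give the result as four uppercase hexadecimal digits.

Running sums (mod 255):
  after byte 0 (7D): sum1=125, sum2=125
  after byte 1 (CC): sum1=74, sum2=199
  after byte 2 (04): sum1=78, sum2=22
  after byte 3 (AE): sum1=252, sum2=19
  after byte 4 (AD): sum1=170, sum2=189
  after byte 5 (92): sum1=61, sum2=250
Checksum = sum2·256 + sum1 = 250·256 + 61 = 64061 = 0xFA3D.

FA3D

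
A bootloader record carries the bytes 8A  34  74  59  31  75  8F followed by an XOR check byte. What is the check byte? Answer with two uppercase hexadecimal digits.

XOR the bytes together:
  start with 0x8A
  0x8A ⊕ 0x34 = 0xBE
  0xBE ⊕ 0x74 = 0xCA
  0xCA ⊕ 0x59 = 0x93
  0x93 ⊕ 0x31 = 0xA2
  0xA2 ⊕ 0x75 = 0xD7
  0xD7 ⊕ 0x8F = 0x58

58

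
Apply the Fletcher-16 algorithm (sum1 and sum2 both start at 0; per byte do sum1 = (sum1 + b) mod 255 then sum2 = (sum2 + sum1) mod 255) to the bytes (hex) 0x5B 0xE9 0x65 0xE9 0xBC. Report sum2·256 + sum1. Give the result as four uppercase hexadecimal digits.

3151

Running sums (mod 255):
  after byte 0 (0x5B): sum1=91, sum2=91
  after byte 1 (0xE9): sum1=69, sum2=160
  after byte 2 (0x65): sum1=170, sum2=75
  after byte 3 (0xE9): sum1=148, sum2=223
  after byte 4 (0xBC): sum1=81, sum2=49
Checksum = sum2·256 + sum1 = 49·256 + 81 = 12625 = 0x3151.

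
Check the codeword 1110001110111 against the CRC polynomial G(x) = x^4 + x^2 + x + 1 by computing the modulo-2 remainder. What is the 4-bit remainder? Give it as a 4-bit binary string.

0100

Modulo-2 division of 1110001110111 by 10111:
  pos 0: 11100 XOR 10111 = 01011
  pos 1: 10110 XOR 10111 = 00001
  pos 5: 11110 XOR 10111 = 01001
  pos 6: 10011 XOR 10111 = 00100
  pos 8: 10011 XOR 10111 = 00100
Remainder = 0100 (nonzero — an error is detected).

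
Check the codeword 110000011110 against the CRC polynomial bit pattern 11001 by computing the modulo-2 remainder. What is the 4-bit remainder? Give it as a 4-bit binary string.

Modulo-2 division of 110000011110 by 11001:
  pos 0: 11000 XOR 11001 = 00001
  pos 4: 10011 XOR 11001 = 01010
  pos 5: 10101 XOR 11001 = 01100
  pos 6: 11001 XOR 11001 = 00000
Remainder = 0000 (zero — the frame passes the CRC check).

0000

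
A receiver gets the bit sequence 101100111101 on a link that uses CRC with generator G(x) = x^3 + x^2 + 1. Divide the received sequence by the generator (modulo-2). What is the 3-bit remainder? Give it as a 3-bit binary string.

Modulo-2 division of 101100111101 by 1101:
  pos 0: 1011 XOR 1101 = 0110
  pos 1: 1100 XOR 1101 = 0001
  pos 4: 1011 XOR 1101 = 0110
  pos 5: 1101 XOR 1101 = 0000
Remainder = 101 (nonzero — an error is detected).

101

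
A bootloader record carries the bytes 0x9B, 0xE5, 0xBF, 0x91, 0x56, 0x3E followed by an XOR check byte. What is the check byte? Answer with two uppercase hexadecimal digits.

XOR the bytes together:
  start with 0x9B
  0x9B ⊕ 0xE5 = 0x7E
  0x7E ⊕ 0xBF = 0xC1
  0xC1 ⊕ 0x91 = 0x50
  0x50 ⊕ 0x56 = 0x06
  0x06 ⊕ 0x3E = 0x38

38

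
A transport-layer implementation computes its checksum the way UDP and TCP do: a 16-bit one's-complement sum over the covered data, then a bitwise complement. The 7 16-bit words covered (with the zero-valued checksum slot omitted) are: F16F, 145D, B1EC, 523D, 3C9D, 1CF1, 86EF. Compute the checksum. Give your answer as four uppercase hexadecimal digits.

One's-complement addition (fold any carry out of bit 15 back into bit 0):
  0xF16F + 0x145D = 0x105CC → wrap carry → 0x05CD
  0x05CD + 0xB1EC = 0x0B7B9
  0xB7B9 + 0x523D = 0x109F6 → wrap carry → 0x09F7
  0x09F7 + 0x3C9D = 0x04694
  0x4694 + 0x1CF1 = 0x06385
  0x6385 + 0x86EF = 0x0EA74
One's-complement sum = 0xEA74.
Checksum = ~0xEA74 & 0xFFFF = 0x158B.

158B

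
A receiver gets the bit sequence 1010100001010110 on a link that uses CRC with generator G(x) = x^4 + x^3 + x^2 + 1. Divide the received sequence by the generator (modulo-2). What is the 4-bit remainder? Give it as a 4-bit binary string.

Modulo-2 division of 1010100001010110 by 11101:
  pos 0: 10101 XOR 11101 = 01000
  pos 1: 10000 XOR 11101 = 01101
  pos 2: 11010 XOR 11101 = 00111
  pos 4: 11100 XOR 11101 = 00001
  pos 8: 11010 XOR 11101 = 00111
  pos 10: 11111 XOR 11101 = 00010
Remainder = 0100 (nonzero — an error is detected).

0100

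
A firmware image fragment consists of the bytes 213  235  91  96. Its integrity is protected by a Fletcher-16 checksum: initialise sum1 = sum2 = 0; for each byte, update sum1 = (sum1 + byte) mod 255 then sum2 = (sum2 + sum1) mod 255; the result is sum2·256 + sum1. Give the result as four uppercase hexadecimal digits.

327D

Running sums (mod 255):
  after byte 0 (213): sum1=213, sum2=213
  after byte 1 (235): sum1=193, sum2=151
  after byte 2 (91): sum1=29, sum2=180
  after byte 3 (96): sum1=125, sum2=50
Checksum = sum2·256 + sum1 = 50·256 + 125 = 12925 = 0x327D.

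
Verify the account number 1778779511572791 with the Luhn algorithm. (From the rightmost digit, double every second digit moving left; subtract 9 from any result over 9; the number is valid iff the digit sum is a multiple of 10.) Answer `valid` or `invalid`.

valid

From the right, keep odd positions and double even positions (subtract 9 from any doubled value over 9):
  doubled (positions 2,4,...): 9 4 1 2 9 5 5 2 → sum 37
  kept (positions 1,3,...): 1 7 7 1 5 7 8 7 → sum 43
Total = 80.
80 mod 10 = 0, so the number is valid.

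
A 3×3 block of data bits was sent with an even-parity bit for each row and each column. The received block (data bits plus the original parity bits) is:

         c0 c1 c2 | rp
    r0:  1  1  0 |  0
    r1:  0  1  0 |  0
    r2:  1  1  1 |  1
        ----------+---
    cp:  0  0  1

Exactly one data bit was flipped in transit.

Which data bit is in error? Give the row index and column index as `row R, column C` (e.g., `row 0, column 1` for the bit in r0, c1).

row 1, column 1

Recompute each row's even parity and compare to rp:
  r0: data parity 0, sent rp 0 → ok
  r1: data parity 1, sent rp 0 → mismatch
  r2: data parity 1, sent rp 1 → ok
Recompute each column's even parity and compare to cp:
  c0: data parity 0, sent cp 0 → ok
  c1: data parity 1, sent cp 0 → mismatch
  c2: data parity 1, sent cp 1 → ok
Exactly one row (r1) and one column (c1) fail → the flipped bit is at their intersection.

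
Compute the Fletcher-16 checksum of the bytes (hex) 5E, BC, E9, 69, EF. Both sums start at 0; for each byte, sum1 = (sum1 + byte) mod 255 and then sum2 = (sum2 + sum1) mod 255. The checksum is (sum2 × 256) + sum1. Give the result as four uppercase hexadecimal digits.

Running sums (mod 255):
  after byte 0 (5E): sum1=94, sum2=94
  after byte 1 (BC): sum1=27, sum2=121
  after byte 2 (E9): sum1=5, sum2=126
  after byte 3 (69): sum1=110, sum2=236
  after byte 4 (EF): sum1=94, sum2=75
Checksum = sum2·256 + sum1 = 75·256 + 94 = 19294 = 0x4B5E.

4B5E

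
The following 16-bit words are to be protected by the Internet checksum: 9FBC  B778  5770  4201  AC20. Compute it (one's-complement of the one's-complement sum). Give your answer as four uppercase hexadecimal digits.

One's-complement addition (fold any carry out of bit 15 back into bit 0):
  0x9FBC + 0xB778 = 0x15734 → wrap carry → 0x5735
  0x5735 + 0x5770 = 0x0AEA5
  0xAEA5 + 0x4201 = 0x0F0A6
  0xF0A6 + 0xAC20 = 0x19CC6 → wrap carry → 0x9CC7
One's-complement sum = 0x9CC7.
Checksum = ~0x9CC7 & 0xFFFF = 0x6338.

6338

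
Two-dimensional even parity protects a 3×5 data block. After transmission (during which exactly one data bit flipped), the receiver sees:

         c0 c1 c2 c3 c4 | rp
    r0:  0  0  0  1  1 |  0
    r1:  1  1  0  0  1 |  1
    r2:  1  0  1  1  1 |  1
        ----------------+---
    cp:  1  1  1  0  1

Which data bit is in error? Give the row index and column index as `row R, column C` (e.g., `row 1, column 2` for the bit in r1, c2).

Recompute each row's even parity and compare to rp:
  r0: data parity 0, sent rp 0 → ok
  r1: data parity 1, sent rp 1 → ok
  r2: data parity 0, sent rp 1 → mismatch
Recompute each column's even parity and compare to cp:
  c0: data parity 0, sent cp 1 → mismatch
  c1: data parity 1, sent cp 1 → ok
  c2: data parity 1, sent cp 1 → ok
  c3: data parity 0, sent cp 0 → ok
  c4: data parity 1, sent cp 1 → ok
Exactly one row (r2) and one column (c0) fail → the flipped bit is at their intersection.

row 2, column 0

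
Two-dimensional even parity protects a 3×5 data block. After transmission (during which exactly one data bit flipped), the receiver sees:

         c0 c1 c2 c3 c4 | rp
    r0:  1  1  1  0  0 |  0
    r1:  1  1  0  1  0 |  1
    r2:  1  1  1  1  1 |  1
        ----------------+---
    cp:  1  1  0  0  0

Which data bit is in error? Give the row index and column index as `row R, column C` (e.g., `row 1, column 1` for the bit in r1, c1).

row 0, column 4

Recompute each row's even parity and compare to rp:
  r0: data parity 1, sent rp 0 → mismatch
  r1: data parity 1, sent rp 1 → ok
  r2: data parity 1, sent rp 1 → ok
Recompute each column's even parity and compare to cp:
  c0: data parity 1, sent cp 1 → ok
  c1: data parity 1, sent cp 1 → ok
  c2: data parity 0, sent cp 0 → ok
  c3: data parity 0, sent cp 0 → ok
  c4: data parity 1, sent cp 0 → mismatch
Exactly one row (r0) and one column (c4) fail → the flipped bit is at their intersection.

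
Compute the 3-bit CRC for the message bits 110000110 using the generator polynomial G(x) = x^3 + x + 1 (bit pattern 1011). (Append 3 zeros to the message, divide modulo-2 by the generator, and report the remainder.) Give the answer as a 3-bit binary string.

Append 3 zeros: 110000110000. Divide by 1011 (XOR where the leading bit is 1):
  pos 0: 1100 XOR 1011 = 0111
  pos 1: 1110 XOR 1011 = 0101
  pos 2: 1010 XOR 1011 = 0001
  pos 5: 1110 XOR 1011 = 0101
  pos 6: 1010 XOR 1011 = 0001
Remainder (last 3 bits) = 100. This is the CRC / FCS.

100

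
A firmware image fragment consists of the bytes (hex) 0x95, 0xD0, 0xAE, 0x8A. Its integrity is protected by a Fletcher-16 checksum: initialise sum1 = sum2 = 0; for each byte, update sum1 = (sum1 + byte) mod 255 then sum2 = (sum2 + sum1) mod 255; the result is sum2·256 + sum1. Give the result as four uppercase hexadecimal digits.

Running sums (mod 255):
  after byte 0 (0x95): sum1=149, sum2=149
  after byte 1 (0xD0): sum1=102, sum2=251
  after byte 2 (0xAE): sum1=21, sum2=17
  after byte 3 (0x8A): sum1=159, sum2=176
Checksum = sum2·256 + sum1 = 176·256 + 159 = 45215 = 0xB09F.

B09F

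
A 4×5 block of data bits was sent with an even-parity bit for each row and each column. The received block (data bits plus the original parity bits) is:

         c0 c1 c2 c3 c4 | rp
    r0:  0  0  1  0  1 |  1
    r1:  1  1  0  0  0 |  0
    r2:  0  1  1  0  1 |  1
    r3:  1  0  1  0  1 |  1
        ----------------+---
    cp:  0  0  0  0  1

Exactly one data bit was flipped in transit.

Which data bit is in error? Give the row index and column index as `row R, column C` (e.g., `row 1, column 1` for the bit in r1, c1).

Recompute each row's even parity and compare to rp:
  r0: data parity 0, sent rp 1 → mismatch
  r1: data parity 0, sent rp 0 → ok
  r2: data parity 1, sent rp 1 → ok
  r3: data parity 1, sent rp 1 → ok
Recompute each column's even parity and compare to cp:
  c0: data parity 0, sent cp 0 → ok
  c1: data parity 0, sent cp 0 → ok
  c2: data parity 1, sent cp 0 → mismatch
  c3: data parity 0, sent cp 0 → ok
  c4: data parity 1, sent cp 1 → ok
Exactly one row (r0) and one column (c2) fail → the flipped bit is at their intersection.

row 0, column 2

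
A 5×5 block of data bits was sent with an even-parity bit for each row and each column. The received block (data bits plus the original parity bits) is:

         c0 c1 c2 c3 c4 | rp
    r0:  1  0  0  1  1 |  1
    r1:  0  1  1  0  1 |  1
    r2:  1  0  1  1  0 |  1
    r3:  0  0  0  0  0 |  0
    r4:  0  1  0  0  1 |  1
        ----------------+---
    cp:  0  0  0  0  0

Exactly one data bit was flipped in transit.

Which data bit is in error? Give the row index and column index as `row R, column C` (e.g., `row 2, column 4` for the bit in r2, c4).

Recompute each row's even parity and compare to rp:
  r0: data parity 1, sent rp 1 → ok
  r1: data parity 1, sent rp 1 → ok
  r2: data parity 1, sent rp 1 → ok
  r3: data parity 0, sent rp 0 → ok
  r4: data parity 0, sent rp 1 → mismatch
Recompute each column's even parity and compare to cp:
  c0: data parity 0, sent cp 0 → ok
  c1: data parity 0, sent cp 0 → ok
  c2: data parity 0, sent cp 0 → ok
  c3: data parity 0, sent cp 0 → ok
  c4: data parity 1, sent cp 0 → mismatch
Exactly one row (r4) and one column (c4) fail → the flipped bit is at their intersection.

row 4, column 4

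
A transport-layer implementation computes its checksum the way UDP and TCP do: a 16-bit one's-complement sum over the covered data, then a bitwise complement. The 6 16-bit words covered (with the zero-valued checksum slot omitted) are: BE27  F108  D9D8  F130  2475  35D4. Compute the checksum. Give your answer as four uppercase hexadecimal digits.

2B7C

One's-complement addition (fold any carry out of bit 15 back into bit 0):
  0xBE27 + 0xF108 = 0x1AF2F → wrap carry → 0xAF30
  0xAF30 + 0xD9D8 = 0x18908 → wrap carry → 0x8909
  0x8909 + 0xF130 = 0x17A39 → wrap carry → 0x7A3A
  0x7A3A + 0x2475 = 0x09EAF
  0x9EAF + 0x35D4 = 0x0D483
One's-complement sum = 0xD483.
Checksum = ~0xD483 & 0xFFFF = 0x2B7C.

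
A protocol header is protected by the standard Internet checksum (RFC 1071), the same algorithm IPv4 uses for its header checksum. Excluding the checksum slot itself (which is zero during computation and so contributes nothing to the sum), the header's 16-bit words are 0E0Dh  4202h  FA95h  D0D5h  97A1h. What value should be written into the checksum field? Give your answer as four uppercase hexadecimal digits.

4CE3

One's-complement addition (fold any carry out of bit 15 back into bit 0):
  0x0E0D + 0x4202 = 0x0500F
  0x500F + 0xFA95 = 0x14AA4 → wrap carry → 0x4AA5
  0x4AA5 + 0xD0D5 = 0x11B7A → wrap carry → 0x1B7B
  0x1B7B + 0x97A1 = 0x0B31C
One's-complement sum = 0xB31C.
Checksum = ~0xB31C & 0xFFFF = 0x4CE3.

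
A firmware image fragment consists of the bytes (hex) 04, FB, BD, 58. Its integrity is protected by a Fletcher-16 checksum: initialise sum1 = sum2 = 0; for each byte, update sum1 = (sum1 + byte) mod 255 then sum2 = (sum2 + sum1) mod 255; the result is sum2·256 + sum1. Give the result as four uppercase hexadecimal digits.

D716

Running sums (mod 255):
  after byte 0 (04): sum1=4, sum2=4
  after byte 1 (FB): sum1=0, sum2=4
  after byte 2 (BD): sum1=189, sum2=193
  after byte 3 (58): sum1=22, sum2=215
Checksum = sum2·256 + sum1 = 215·256 + 22 = 55062 = 0xD716.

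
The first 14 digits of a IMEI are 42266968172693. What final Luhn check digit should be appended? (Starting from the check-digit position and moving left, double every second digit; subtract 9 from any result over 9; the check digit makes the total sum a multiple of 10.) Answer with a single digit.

Partial digits right→left: 3 9 6 2 7 1 8 6 9 6 6 2 2 4
Double every second digit counting from the check-digit position (so the 1st, 3rd, 5th, ... of the partial from the right).
  doubled (with −9 where >9): 6 3 5 7 9 3 4 → sum 37
  kept as-is: 9 2 1 6 6 2 4 → sum 30
Total = 37 + 30 = 67.
Check digit = (10 − (67 mod 10)) mod 10 = 3.

3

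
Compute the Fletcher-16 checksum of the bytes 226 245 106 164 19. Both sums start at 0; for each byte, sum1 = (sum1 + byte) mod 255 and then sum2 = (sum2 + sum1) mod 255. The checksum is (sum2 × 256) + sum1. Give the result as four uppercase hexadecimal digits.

E1FA

Running sums (mod 255):
  after byte 0 (226): sum1=226, sum2=226
  after byte 1 (245): sum1=216, sum2=187
  after byte 2 (106): sum1=67, sum2=254
  after byte 3 (164): sum1=231, sum2=230
  after byte 4 (19): sum1=250, sum2=225
Checksum = sum2·256 + sum1 = 225·256 + 250 = 57850 = 0xE1FA.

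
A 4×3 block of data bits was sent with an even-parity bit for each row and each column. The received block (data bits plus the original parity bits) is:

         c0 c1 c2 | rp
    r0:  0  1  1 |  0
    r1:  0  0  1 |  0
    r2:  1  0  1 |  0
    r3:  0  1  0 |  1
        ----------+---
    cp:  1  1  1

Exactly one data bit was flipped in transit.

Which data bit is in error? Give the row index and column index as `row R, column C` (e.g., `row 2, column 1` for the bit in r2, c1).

Recompute each row's even parity and compare to rp:
  r0: data parity 0, sent rp 0 → ok
  r1: data parity 1, sent rp 0 → mismatch
  r2: data parity 0, sent rp 0 → ok
  r3: data parity 1, sent rp 1 → ok
Recompute each column's even parity and compare to cp:
  c0: data parity 1, sent cp 1 → ok
  c1: data parity 0, sent cp 1 → mismatch
  c2: data parity 1, sent cp 1 → ok
Exactly one row (r1) and one column (c1) fail → the flipped bit is at their intersection.

row 1, column 1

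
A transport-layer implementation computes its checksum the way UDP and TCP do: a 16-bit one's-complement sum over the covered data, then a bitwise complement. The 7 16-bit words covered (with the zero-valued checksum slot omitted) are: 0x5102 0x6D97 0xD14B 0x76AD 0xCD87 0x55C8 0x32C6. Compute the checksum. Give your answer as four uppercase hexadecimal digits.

A356

One's-complement addition (fold any carry out of bit 15 back into bit 0):
  0x5102 + 0x6D97 = 0x0BE99
  0xBE99 + 0xD14B = 0x18FE4 → wrap carry → 0x8FE5
  0x8FE5 + 0x76AD = 0x10692 → wrap carry → 0x0693
  0x0693 + 0xCD87 = 0x0D41A
  0xD41A + 0x55C8 = 0x129E2 → wrap carry → 0x29E3
  0x29E3 + 0x32C6 = 0x05CA9
One's-complement sum = 0x5CA9.
Checksum = ~0x5CA9 & 0xFFFF = 0xA356.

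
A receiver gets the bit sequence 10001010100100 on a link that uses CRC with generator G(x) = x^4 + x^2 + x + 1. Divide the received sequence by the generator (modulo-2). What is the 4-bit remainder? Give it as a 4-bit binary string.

Modulo-2 division of 10001010100100 by 10111:
  pos 0: 10001 XOR 10111 = 00110
  pos 2: 11001 XOR 10111 = 01110
  pos 3: 11100 XOR 10111 = 01011
  pos 4: 10111 XOR 10111 = 00000
Remainder = 0100 (nonzero — an error is detected).

0100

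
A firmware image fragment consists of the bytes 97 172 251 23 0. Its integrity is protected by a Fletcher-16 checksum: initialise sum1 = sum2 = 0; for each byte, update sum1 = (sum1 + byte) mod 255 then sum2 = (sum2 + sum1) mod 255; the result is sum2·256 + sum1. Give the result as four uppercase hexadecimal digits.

Running sums (mod 255):
  after byte 0 (97): sum1=97, sum2=97
  after byte 1 (172): sum1=14, sum2=111
  after byte 2 (251): sum1=10, sum2=121
  after byte 3 (23): sum1=33, sum2=154
  after byte 4 (0): sum1=33, sum2=187
Checksum = sum2·256 + sum1 = 187·256 + 33 = 47905 = 0xBB21.

BB21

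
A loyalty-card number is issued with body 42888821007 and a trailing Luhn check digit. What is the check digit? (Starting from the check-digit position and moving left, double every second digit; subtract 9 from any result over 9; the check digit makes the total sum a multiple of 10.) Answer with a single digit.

Partial digits right→left: 7 0 0 1 2 8 8 8 8 2 4
Double every second digit counting from the check-digit position (so the 1st, 3rd, 5th, ... of the partial from the right).
  doubled (with −9 where >9): 5 0 4 7 7 8 → sum 31
  kept as-is: 0 1 8 8 2 → sum 19
Total = 31 + 19 = 50.
Check digit = (10 − (50 mod 10)) mod 10 = 0.

0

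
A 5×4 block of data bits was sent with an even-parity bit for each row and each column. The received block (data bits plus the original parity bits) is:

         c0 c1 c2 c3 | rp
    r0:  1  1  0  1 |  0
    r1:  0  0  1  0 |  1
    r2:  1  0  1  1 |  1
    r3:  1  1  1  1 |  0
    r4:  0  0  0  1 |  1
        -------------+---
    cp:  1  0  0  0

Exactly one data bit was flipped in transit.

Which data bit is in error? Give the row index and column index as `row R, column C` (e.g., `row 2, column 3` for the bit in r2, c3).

Recompute each row's even parity and compare to rp:
  r0: data parity 1, sent rp 0 → mismatch
  r1: data parity 1, sent rp 1 → ok
  r2: data parity 1, sent rp 1 → ok
  r3: data parity 0, sent rp 0 → ok
  r4: data parity 1, sent rp 1 → ok
Recompute each column's even parity and compare to cp:
  c0: data parity 1, sent cp 1 → ok
  c1: data parity 0, sent cp 0 → ok
  c2: data parity 1, sent cp 0 → mismatch
  c3: data parity 0, sent cp 0 → ok
Exactly one row (r0) and one column (c2) fail → the flipped bit is at their intersection.

row 0, column 2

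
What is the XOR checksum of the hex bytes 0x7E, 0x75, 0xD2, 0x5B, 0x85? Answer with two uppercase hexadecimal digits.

XOR the bytes together:
  start with 0x7E
  0x7E ⊕ 0x75 = 0x0B
  0x0B ⊕ 0xD2 = 0xD9
  0xD9 ⊕ 0x5B = 0x82
  0x82 ⊕ 0x85 = 0x07

07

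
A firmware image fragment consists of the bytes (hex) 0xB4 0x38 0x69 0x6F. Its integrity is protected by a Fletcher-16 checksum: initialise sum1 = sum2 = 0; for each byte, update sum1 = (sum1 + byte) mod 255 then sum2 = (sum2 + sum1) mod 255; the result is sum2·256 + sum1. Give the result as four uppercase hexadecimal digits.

BDC5

Running sums (mod 255):
  after byte 0 (0xB4): sum1=180, sum2=180
  after byte 1 (0x38): sum1=236, sum2=161
  after byte 2 (0x69): sum1=86, sum2=247
  after byte 3 (0x6F): sum1=197, sum2=189
Checksum = sum2·256 + sum1 = 189·256 + 197 = 48581 = 0xBDC5.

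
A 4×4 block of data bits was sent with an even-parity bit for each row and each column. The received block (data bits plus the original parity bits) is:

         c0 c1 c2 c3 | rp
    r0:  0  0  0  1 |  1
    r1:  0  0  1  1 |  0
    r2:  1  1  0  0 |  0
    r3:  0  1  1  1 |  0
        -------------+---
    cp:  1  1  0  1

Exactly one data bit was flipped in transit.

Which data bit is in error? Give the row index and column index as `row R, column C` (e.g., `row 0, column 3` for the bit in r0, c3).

Recompute each row's even parity and compare to rp:
  r0: data parity 1, sent rp 1 → ok
  r1: data parity 0, sent rp 0 → ok
  r2: data parity 0, sent rp 0 → ok
  r3: data parity 1, sent rp 0 → mismatch
Recompute each column's even parity and compare to cp:
  c0: data parity 1, sent cp 1 → ok
  c1: data parity 0, sent cp 1 → mismatch
  c2: data parity 0, sent cp 0 → ok
  c3: data parity 1, sent cp 1 → ok
Exactly one row (r3) and one column (c1) fail → the flipped bit is at their intersection.

row 3, column 1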